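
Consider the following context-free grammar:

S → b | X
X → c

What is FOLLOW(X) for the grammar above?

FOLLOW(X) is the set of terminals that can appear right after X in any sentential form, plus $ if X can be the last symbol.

We compute FOLLOW(X) using the standard algorithm.
FOLLOW(S) starts with {$}.
FIRST(S) = {b, c}
FIRST(X) = {c}
FOLLOW(S) = {$}
FOLLOW(X) = {$}
Therefore, FOLLOW(X) = {$}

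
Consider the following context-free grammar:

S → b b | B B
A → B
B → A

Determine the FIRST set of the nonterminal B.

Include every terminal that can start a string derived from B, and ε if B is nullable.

We compute FIRST(B) using the standard algorithm.
FIRST(A) = {}
FIRST(B) = {}
FIRST(S) = {b}
Therefore, FIRST(B) = {}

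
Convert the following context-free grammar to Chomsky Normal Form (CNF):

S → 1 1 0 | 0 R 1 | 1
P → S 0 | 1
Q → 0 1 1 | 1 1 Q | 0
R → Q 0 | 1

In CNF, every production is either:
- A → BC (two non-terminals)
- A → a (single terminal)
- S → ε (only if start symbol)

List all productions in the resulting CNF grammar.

T1 → 1; T0 → 0; S → 1; P → 1; Q → 0; R → 1; S → T1 X0; X0 → T1 T0; S → T0 X1; X1 → R T1; P → S T0; Q → T0 X2; X2 → T1 T1; Q → T1 X3; X3 → T1 Q; R → Q T0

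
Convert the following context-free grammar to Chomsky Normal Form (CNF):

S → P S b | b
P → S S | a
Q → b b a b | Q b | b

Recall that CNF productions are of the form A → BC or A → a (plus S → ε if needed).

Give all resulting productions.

TB → b; S → b; P → a; TA → a; Q → b; S → P X0; X0 → S TB; P → S S; Q → TB X1; X1 → TB X2; X2 → TA TB; Q → Q TB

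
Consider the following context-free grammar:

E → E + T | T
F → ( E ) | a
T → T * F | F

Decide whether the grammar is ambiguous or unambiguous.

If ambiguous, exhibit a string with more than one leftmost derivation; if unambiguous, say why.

Unambiguous - every string in the language has a unique leftmost derivation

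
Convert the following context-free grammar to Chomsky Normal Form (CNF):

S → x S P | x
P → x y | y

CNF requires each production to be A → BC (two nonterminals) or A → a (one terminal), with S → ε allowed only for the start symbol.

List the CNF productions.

TX → x; S → x; TY → y; P → y; S → TX X0; X0 → S P; P → TX TY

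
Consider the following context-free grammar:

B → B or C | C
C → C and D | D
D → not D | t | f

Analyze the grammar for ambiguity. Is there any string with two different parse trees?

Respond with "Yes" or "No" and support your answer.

No - the grammar is unambiguous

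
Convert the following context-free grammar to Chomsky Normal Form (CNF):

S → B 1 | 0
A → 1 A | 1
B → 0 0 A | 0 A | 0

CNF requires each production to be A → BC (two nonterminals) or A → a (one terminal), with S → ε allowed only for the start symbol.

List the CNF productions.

T1 → 1; S → 0; A → 1; T0 → 0; B → 0; S → B T1; A → T1 A; B → T0 X0; X0 → T0 A; B → T0 A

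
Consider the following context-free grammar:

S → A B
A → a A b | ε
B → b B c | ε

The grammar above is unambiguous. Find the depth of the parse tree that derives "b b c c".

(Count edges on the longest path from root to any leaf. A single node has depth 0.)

4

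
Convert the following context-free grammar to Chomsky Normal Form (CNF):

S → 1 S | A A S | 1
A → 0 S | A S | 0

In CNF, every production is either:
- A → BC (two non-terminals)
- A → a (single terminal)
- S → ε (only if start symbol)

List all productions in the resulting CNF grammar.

T1 → 1; S → 1; T0 → 0; A → 0; S → T1 S; S → A X0; X0 → A S; A → T0 S; A → A S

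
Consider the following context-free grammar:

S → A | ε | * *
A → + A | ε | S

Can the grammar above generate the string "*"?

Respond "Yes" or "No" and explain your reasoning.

No - no valid derivation exists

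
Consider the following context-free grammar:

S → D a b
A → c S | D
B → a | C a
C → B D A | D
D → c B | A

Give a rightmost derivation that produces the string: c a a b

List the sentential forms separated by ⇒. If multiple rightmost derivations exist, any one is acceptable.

S ⇒ D a b ⇒ c B a b ⇒ c a a b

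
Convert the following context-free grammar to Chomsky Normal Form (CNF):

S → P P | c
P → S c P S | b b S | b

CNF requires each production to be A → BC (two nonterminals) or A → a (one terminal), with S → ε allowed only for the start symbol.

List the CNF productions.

S → c; TC → c; TB → b; P → b; S → P P; P → S X0; X0 → TC X1; X1 → P S; P → TB X2; X2 → TB S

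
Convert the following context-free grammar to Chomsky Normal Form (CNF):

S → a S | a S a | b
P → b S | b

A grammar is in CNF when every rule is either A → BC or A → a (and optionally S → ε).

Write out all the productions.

TA → a; S → b; TB → b; P → b; S → TA S; S → TA X0; X0 → S TA; P → TB S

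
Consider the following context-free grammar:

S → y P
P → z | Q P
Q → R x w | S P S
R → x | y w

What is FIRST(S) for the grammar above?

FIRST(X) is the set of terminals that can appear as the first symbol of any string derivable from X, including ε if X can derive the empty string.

We compute FIRST(S) using the standard algorithm.
FIRST(P) = {x, y, z}
FIRST(Q) = {x, y}
FIRST(R) = {x, y}
FIRST(S) = {y}
Therefore, FIRST(S) = {y}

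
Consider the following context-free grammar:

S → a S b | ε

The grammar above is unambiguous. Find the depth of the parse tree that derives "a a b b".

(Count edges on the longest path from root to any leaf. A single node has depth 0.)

3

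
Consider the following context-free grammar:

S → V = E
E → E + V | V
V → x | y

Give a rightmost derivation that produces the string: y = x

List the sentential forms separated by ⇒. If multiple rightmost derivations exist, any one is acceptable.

S ⇒ V = E ⇒ V = V ⇒ V = x ⇒ y = x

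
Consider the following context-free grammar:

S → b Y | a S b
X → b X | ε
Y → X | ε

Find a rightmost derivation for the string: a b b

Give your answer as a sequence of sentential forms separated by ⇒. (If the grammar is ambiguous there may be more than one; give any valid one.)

S ⇒ a S b ⇒ a b Y b ⇒ a b b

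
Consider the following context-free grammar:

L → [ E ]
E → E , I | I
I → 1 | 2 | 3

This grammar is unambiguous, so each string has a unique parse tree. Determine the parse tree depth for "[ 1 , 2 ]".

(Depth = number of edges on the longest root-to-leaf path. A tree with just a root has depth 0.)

4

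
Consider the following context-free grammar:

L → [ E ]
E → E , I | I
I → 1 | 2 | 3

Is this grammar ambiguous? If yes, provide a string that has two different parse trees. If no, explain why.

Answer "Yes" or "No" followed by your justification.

No - the grammar is unambiguous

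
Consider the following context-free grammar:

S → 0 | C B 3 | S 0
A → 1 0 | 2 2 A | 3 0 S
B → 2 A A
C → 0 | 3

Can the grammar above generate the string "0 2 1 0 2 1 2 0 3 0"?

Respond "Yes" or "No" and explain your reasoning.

No - no valid derivation exists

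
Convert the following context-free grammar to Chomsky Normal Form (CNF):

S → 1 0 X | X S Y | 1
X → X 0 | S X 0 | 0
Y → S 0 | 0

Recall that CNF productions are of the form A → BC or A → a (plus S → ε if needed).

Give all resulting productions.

T1 → 1; T0 → 0; S → 1; X → 0; Y → 0; S → T1 X0; X0 → T0 X; S → X X1; X1 → S Y; X → X T0; X → S X2; X2 → X T0; Y → S T0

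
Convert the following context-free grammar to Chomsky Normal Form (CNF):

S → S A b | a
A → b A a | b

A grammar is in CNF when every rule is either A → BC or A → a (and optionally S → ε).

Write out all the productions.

TB → b; S → a; TA → a; A → b; S → S X0; X0 → A TB; A → TB X1; X1 → A TA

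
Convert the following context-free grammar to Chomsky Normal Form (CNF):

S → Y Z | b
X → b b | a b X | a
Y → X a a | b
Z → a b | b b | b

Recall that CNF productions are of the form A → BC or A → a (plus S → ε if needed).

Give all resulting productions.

S → b; TB → b; TA → a; X → a; Y → b; Z → b; S → Y Z; X → TB TB; X → TA X0; X0 → TB X; Y → X X1; X1 → TA TA; Z → TA TB; Z → TB TB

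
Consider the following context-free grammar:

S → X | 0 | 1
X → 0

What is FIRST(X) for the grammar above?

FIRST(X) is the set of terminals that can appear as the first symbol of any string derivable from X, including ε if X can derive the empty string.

We compute FIRST(X) using the standard algorithm.
FIRST(S) = {0, 1}
FIRST(X) = {0}
Therefore, FIRST(X) = {0}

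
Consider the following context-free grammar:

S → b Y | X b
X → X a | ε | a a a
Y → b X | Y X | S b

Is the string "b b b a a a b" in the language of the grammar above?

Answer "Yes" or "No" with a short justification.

Yes - a valid derivation exists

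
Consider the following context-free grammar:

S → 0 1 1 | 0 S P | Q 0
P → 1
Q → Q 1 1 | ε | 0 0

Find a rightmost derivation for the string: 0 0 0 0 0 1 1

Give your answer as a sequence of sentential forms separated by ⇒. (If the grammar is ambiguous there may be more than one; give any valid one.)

S ⇒ 0 S P ⇒ 0 S 1 ⇒ 0 0 S P 1 ⇒ 0 0 S 1 1 ⇒ 0 0 Q 0 1 1 ⇒ 0 0 0 0 0 1 1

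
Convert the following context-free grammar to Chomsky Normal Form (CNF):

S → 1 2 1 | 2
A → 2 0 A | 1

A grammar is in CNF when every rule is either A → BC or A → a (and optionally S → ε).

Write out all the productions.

T1 → 1; T2 → 2; S → 2; T0 → 0; A → 1; S → T1 X0; X0 → T2 T1; A → T2 X1; X1 → T0 A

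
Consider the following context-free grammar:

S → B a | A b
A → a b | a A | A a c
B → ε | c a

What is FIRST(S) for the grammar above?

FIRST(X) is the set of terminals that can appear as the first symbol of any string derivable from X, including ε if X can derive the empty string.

We compute FIRST(S) using the standard algorithm.
FIRST(A) = {a}
FIRST(B) = {c, ε}
FIRST(S) = {a, c}
Therefore, FIRST(S) = {a, c}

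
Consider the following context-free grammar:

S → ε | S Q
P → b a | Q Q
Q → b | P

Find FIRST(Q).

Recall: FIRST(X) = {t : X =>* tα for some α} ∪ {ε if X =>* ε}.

We compute FIRST(Q) using the standard algorithm.
FIRST(P) = {b}
FIRST(Q) = {b}
FIRST(S) = {b, ε}
Therefore, FIRST(Q) = {b}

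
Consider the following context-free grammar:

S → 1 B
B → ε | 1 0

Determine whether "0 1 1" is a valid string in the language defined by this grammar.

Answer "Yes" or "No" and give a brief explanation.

No - no valid derivation exists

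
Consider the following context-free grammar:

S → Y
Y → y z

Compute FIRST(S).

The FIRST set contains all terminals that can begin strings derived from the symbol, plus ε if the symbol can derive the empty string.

We compute FIRST(S) using the standard algorithm.
FIRST(S) = {y}
FIRST(Y) = {y}
Therefore, FIRST(S) = {y}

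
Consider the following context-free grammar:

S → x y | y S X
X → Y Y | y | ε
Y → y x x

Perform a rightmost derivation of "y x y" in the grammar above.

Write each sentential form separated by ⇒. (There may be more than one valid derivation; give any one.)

S ⇒ y S X ⇒ y S ⇒ y x y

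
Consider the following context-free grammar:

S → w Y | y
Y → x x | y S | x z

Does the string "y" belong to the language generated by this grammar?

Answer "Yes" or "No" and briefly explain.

Yes - a valid derivation exists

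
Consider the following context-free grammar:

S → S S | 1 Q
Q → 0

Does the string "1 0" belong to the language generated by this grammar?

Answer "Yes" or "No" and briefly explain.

Yes - a valid derivation exists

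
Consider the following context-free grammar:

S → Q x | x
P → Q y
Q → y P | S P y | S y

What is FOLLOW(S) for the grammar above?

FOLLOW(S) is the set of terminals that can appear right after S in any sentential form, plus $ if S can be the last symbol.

We compute FOLLOW(S) using the standard algorithm.
FOLLOW(S) starts with {$}.
FIRST(P) = {x, y}
FIRST(Q) = {x, y}
FIRST(S) = {x, y}
FOLLOW(P) = {x, y}
FOLLOW(Q) = {x, y}
FOLLOW(S) = {$, x, y}
Therefore, FOLLOW(S) = {$, x, y}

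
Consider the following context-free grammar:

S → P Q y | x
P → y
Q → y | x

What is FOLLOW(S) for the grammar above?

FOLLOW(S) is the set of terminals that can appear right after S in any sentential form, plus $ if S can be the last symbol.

We compute FOLLOW(S) using the standard algorithm.
FOLLOW(S) starts with {$}.
FIRST(P) = {y}
FIRST(Q) = {x, y}
FIRST(S) = {x, y}
FOLLOW(P) = {x, y}
FOLLOW(Q) = {y}
FOLLOW(S) = {$}
Therefore, FOLLOW(S) = {$}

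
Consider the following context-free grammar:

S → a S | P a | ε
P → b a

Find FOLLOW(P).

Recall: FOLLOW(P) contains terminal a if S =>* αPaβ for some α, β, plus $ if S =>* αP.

We compute FOLLOW(P) using the standard algorithm.
FOLLOW(S) starts with {$}.
FIRST(P) = {b}
FIRST(S) = {a, b, ε}
FOLLOW(P) = {a}
FOLLOW(S) = {$}
Therefore, FOLLOW(P) = {a}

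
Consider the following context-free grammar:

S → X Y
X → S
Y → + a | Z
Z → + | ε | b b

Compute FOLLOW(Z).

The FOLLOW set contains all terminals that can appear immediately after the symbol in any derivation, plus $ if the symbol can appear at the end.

We compute FOLLOW(Z) using the standard algorithm.
FOLLOW(S) starts with {$}.
FIRST(S) = {}
FIRST(X) = {}
FIRST(Y) = {+, b, ε}
FIRST(Z) = {+, b, ε}
FOLLOW(S) = {$, +, b}
FOLLOW(X) = {$, +, b}
FOLLOW(Y) = {$, +, b}
FOLLOW(Z) = {$, +, b}
Therefore, FOLLOW(Z) = {$, +, b}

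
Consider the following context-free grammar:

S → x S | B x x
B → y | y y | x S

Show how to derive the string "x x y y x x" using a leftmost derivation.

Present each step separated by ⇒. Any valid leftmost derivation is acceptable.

S ⇒ x S ⇒ x x S ⇒ x x B x x ⇒ x x y y x x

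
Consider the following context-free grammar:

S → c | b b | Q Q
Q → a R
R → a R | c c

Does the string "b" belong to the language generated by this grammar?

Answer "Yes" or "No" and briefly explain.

No - no valid derivation exists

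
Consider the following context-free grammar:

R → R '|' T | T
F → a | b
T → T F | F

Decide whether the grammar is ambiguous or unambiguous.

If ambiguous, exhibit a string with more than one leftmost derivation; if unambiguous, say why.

Unambiguous - every string in the language has a unique leftmost derivation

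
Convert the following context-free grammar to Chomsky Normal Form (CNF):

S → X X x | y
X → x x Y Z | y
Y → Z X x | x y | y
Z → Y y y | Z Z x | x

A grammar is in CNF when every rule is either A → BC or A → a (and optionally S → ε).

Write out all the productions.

TX → x; S → y; X → y; TY → y; Y → y; Z → x; S → X X0; X0 → X TX; X → TX X1; X1 → TX X2; X2 → Y Z; Y → Z X3; X3 → X TX; Y → TX TY; Z → Y X4; X4 → TY TY; Z → Z X5; X5 → Z TX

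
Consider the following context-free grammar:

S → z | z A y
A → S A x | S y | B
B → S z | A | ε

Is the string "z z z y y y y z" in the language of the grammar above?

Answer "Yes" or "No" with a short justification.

No - no valid derivation exists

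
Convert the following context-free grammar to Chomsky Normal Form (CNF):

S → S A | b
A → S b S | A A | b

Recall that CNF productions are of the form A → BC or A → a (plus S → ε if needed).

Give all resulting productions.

S → b; TB → b; A → b; S → S A; A → S X0; X0 → TB S; A → A A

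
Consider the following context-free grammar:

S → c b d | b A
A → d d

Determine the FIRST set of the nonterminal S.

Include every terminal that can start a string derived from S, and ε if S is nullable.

We compute FIRST(S) using the standard algorithm.
FIRST(A) = {d}
FIRST(S) = {b, c}
Therefore, FIRST(S) = {b, c}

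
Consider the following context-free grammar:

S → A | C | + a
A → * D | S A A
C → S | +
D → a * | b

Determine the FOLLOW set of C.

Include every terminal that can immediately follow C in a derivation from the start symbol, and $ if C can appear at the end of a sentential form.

We compute FOLLOW(C) using the standard algorithm.
FOLLOW(S) starts with {$}.
FIRST(A) = {*, +}
FIRST(C) = {*, +}
FIRST(D) = {a, b}
FIRST(S) = {*, +}
FOLLOW(A) = {$, *, +}
FOLLOW(C) = {$, *, +}
FOLLOW(D) = {$, *, +}
FOLLOW(S) = {$, *, +}
Therefore, FOLLOW(C) = {$, *, +}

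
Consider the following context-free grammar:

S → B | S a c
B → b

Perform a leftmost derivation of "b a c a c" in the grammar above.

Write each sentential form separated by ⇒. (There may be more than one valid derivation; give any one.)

S ⇒ S a c ⇒ S a c a c ⇒ B a c a c ⇒ b a c a c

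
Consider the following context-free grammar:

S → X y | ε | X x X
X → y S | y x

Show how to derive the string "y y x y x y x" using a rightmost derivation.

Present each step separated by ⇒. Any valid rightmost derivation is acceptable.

S ⇒ X x X ⇒ X x y x ⇒ y S x y x ⇒ y X y x y x ⇒ y y x y x y x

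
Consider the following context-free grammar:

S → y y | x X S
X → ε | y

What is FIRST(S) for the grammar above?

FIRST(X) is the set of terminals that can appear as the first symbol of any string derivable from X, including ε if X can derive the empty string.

We compute FIRST(S) using the standard algorithm.
FIRST(S) = {x, y}
FIRST(X) = {y, ε}
Therefore, FIRST(S) = {x, y}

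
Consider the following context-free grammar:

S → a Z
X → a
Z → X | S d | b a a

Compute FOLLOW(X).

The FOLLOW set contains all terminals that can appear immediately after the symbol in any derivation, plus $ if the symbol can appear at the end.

We compute FOLLOW(X) using the standard algorithm.
FOLLOW(S) starts with {$}.
FIRST(S) = {a}
FIRST(X) = {a}
FIRST(Z) = {a, b}
FOLLOW(S) = {$, d}
FOLLOW(X) = {$, d}
FOLLOW(Z) = {$, d}
Therefore, FOLLOW(X) = {$, d}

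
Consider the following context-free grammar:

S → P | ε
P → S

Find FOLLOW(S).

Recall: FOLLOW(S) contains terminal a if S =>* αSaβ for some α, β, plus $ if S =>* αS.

We compute FOLLOW(S) using the standard algorithm.
FOLLOW(S) starts with {$}.
FIRST(P) = {ε}
FIRST(S) = {ε}
FOLLOW(P) = {$}
FOLLOW(S) = {$}
Therefore, FOLLOW(S) = {$}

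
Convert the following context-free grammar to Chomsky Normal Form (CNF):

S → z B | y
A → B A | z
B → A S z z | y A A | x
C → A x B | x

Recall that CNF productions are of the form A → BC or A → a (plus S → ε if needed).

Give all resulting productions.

TZ → z; S → y; A → z; TY → y; B → x; TX → x; C → x; S → TZ B; A → B A; B → A X0; X0 → S X1; X1 → TZ TZ; B → TY X2; X2 → A A; C → A X3; X3 → TX B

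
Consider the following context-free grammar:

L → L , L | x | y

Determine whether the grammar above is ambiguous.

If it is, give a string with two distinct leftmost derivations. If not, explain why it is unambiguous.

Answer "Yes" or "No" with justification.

Yes - the string 'x , y , x , y , y , y' has two distinct leftmost derivations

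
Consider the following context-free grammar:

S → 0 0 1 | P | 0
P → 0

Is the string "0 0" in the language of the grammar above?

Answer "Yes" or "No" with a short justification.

No - no valid derivation exists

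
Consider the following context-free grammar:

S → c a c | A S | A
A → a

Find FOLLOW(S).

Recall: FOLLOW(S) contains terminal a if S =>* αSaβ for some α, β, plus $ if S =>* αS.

We compute FOLLOW(S) using the standard algorithm.
FOLLOW(S) starts with {$}.
FIRST(A) = {a}
FIRST(S) = {a, c}
FOLLOW(A) = {$, a, c}
FOLLOW(S) = {$}
Therefore, FOLLOW(S) = {$}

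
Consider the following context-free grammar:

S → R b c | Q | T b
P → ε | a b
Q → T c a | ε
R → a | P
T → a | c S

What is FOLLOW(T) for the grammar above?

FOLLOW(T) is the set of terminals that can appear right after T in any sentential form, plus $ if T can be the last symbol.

We compute FOLLOW(T) using the standard algorithm.
FOLLOW(S) starts with {$}.
FIRST(P) = {a, ε}
FIRST(Q) = {a, c, ε}
FIRST(R) = {a, ε}
FIRST(S) = {a, b, c, ε}
FIRST(T) = {a, c}
FOLLOW(P) = {b}
FOLLOW(Q) = {$, b, c}
FOLLOW(R) = {b}
FOLLOW(S) = {$, b, c}
FOLLOW(T) = {b, c}
Therefore, FOLLOW(T) = {b, c}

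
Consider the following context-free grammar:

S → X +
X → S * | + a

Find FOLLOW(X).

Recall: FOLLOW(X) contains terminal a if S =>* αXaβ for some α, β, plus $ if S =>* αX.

We compute FOLLOW(X) using the standard algorithm.
FOLLOW(S) starts with {$}.
FIRST(S) = {+}
FIRST(X) = {+}
FOLLOW(S) = {$, *}
FOLLOW(X) = {+}
Therefore, FOLLOW(X) = {+}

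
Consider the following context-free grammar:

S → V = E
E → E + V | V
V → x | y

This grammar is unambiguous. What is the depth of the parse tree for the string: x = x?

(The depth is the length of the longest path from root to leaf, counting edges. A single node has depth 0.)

3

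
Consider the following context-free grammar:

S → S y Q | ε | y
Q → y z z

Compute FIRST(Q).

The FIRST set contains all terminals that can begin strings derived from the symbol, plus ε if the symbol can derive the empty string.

We compute FIRST(Q) using the standard algorithm.
FIRST(Q) = {y}
FIRST(S) = {y, ε}
Therefore, FIRST(Q) = {y}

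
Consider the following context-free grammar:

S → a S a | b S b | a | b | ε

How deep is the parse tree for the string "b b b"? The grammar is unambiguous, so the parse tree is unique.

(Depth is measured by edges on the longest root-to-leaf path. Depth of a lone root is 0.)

2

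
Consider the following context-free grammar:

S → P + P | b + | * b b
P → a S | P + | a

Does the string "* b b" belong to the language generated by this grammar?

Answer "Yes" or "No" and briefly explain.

Yes - a valid derivation exists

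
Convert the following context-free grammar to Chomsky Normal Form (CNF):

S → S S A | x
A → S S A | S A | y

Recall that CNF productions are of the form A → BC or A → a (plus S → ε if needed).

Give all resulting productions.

S → x; A → y; S → S X0; X0 → S A; A → S X1; X1 → S A; A → S A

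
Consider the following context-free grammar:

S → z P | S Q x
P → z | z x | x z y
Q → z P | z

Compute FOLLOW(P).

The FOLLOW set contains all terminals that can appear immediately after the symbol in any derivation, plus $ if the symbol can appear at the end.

We compute FOLLOW(P) using the standard algorithm.
FOLLOW(S) starts with {$}.
FIRST(P) = {x, z}
FIRST(Q) = {z}
FIRST(S) = {z}
FOLLOW(P) = {$, x, z}
FOLLOW(Q) = {x}
FOLLOW(S) = {$, z}
Therefore, FOLLOW(P) = {$, x, z}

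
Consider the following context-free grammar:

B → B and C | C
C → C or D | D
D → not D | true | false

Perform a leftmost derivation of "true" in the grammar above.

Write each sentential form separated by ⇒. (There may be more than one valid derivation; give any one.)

B ⇒ C ⇒ D ⇒ true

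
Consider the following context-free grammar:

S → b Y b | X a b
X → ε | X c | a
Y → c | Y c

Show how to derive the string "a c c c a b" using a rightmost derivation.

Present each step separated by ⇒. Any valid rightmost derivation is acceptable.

S ⇒ X a b ⇒ X c a b ⇒ X c c a b ⇒ X c c c a b ⇒ a c c c a b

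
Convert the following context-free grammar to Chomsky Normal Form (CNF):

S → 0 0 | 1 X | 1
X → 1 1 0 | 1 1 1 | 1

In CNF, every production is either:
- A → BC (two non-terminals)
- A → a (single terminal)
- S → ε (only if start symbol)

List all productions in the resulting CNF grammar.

T0 → 0; T1 → 1; S → 1; X → 1; S → T0 T0; S → T1 X; X → T1 X0; X0 → T1 T0; X → T1 X1; X1 → T1 T1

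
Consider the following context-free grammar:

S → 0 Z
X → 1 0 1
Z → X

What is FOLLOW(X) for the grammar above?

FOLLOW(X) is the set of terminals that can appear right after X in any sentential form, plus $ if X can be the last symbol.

We compute FOLLOW(X) using the standard algorithm.
FOLLOW(S) starts with {$}.
FIRST(S) = {0}
FIRST(X) = {1}
FIRST(Z) = {1}
FOLLOW(S) = {$}
FOLLOW(X) = {$}
FOLLOW(Z) = {$}
Therefore, FOLLOW(X) = {$}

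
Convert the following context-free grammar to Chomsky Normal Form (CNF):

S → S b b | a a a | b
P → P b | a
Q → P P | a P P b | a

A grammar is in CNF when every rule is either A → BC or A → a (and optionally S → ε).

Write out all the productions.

TB → b; TA → a; S → b; P → a; Q → a; S → S X0; X0 → TB TB; S → TA X1; X1 → TA TA; P → P TB; Q → P P; Q → TA X2; X2 → P X3; X3 → P TB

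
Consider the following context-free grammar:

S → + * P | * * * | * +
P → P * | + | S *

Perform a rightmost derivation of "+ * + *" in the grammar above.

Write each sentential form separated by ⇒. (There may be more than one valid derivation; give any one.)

S ⇒ + * P ⇒ + * P * ⇒ + * + *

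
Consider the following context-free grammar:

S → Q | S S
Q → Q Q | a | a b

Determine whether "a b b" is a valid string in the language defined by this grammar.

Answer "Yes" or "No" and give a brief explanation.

No - no valid derivation exists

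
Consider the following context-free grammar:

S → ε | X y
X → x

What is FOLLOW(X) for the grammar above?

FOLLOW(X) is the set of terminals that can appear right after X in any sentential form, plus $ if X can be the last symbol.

We compute FOLLOW(X) using the standard algorithm.
FOLLOW(S) starts with {$}.
FIRST(S) = {x, ε}
FIRST(X) = {x}
FOLLOW(S) = {$}
FOLLOW(X) = {y}
Therefore, FOLLOW(X) = {y}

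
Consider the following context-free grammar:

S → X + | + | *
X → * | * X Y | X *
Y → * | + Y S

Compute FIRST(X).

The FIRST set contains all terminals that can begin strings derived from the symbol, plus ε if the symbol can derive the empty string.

We compute FIRST(X) using the standard algorithm.
FIRST(S) = {*, +}
FIRST(X) = {*}
FIRST(Y) = {*, +}
Therefore, FIRST(X) = {*}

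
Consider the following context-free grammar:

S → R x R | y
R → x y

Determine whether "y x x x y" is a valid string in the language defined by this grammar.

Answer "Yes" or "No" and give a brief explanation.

No - no valid derivation exists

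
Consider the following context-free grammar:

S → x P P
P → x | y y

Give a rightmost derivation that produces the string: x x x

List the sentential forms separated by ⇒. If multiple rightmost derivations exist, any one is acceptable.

S ⇒ x P P ⇒ x P x ⇒ x x x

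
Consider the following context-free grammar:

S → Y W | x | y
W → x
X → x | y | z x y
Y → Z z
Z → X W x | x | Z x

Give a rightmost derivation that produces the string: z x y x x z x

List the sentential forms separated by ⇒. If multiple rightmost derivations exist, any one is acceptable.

S ⇒ Y W ⇒ Y x ⇒ Z z x ⇒ X W x z x ⇒ X x x z x ⇒ z x y x x z x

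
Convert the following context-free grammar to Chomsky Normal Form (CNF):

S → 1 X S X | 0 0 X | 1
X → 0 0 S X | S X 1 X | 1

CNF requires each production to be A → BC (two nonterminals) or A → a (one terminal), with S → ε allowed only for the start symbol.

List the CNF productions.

T1 → 1; T0 → 0; S → 1; X → 1; S → T1 X0; X0 → X X1; X1 → S X; S → T0 X2; X2 → T0 X; X → T0 X3; X3 → T0 X4; X4 → S X; X → S X5; X5 → X X6; X6 → T1 X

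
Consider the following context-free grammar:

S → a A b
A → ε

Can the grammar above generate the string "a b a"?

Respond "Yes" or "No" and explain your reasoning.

No - no valid derivation exists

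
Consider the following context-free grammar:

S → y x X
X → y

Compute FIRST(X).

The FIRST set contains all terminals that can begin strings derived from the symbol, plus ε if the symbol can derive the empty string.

We compute FIRST(X) using the standard algorithm.
FIRST(S) = {y}
FIRST(X) = {y}
Therefore, FIRST(X) = {y}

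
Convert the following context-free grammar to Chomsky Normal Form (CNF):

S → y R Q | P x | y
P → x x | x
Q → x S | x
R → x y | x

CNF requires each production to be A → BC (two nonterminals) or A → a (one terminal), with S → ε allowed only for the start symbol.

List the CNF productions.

TY → y; TX → x; S → y; P → x; Q → x; R → x; S → TY X0; X0 → R Q; S → P TX; P → TX TX; Q → TX S; R → TX TY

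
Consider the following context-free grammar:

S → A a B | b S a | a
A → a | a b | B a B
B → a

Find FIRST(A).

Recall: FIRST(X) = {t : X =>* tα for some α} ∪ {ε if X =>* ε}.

We compute FIRST(A) using the standard algorithm.
FIRST(A) = {a}
FIRST(B) = {a}
FIRST(S) = {a, b}
Therefore, FIRST(A) = {a}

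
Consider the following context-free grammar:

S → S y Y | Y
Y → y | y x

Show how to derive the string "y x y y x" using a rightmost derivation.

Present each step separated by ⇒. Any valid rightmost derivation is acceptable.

S ⇒ S y Y ⇒ S y y x ⇒ Y y y x ⇒ y x y y x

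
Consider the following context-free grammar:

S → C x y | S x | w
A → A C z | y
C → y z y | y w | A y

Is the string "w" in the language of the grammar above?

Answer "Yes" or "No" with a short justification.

Yes - a valid derivation exists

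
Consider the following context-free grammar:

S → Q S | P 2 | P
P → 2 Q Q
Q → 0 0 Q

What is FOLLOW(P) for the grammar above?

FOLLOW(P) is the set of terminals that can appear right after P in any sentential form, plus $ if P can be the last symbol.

We compute FOLLOW(P) using the standard algorithm.
FOLLOW(S) starts with {$}.
FIRST(P) = {2}
FIRST(Q) = {0}
FIRST(S) = {0, 2}
FOLLOW(P) = {$, 2}
FOLLOW(Q) = {$, 0, 2}
FOLLOW(S) = {$}
Therefore, FOLLOW(P) = {$, 2}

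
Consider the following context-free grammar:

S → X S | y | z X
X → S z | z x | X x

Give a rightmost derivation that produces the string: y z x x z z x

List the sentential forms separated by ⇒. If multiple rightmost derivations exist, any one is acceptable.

S ⇒ X S ⇒ X z X ⇒ X z z x ⇒ X x z z x ⇒ X x x z z x ⇒ S z x x z z x ⇒ y z x x z z x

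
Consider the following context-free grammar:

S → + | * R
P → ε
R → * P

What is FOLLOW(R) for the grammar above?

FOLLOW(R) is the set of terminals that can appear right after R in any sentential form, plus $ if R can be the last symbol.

We compute FOLLOW(R) using the standard algorithm.
FOLLOW(S) starts with {$}.
FIRST(P) = {ε}
FIRST(R) = {*}
FIRST(S) = {*, +}
FOLLOW(P) = {$}
FOLLOW(R) = {$}
FOLLOW(S) = {$}
Therefore, FOLLOW(R) = {$}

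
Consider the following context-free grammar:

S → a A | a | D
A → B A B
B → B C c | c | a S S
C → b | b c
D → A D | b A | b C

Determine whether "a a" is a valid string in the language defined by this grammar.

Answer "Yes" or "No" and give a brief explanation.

No - no valid derivation exists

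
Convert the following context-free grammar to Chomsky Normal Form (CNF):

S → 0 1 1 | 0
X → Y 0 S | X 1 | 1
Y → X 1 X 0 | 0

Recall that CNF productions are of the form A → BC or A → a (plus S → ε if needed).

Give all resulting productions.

T0 → 0; T1 → 1; S → 0; X → 1; Y → 0; S → T0 X0; X0 → T1 T1; X → Y X1; X1 → T0 S; X → X T1; Y → X X2; X2 → T1 X3; X3 → X T0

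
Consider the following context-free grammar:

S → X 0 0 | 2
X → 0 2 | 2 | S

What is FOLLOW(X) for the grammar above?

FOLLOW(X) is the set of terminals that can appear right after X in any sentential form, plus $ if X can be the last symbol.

We compute FOLLOW(X) using the standard algorithm.
FOLLOW(S) starts with {$}.
FIRST(S) = {0, 2}
FIRST(X) = {0, 2}
FOLLOW(S) = {$, 0}
FOLLOW(X) = {0}
Therefore, FOLLOW(X) = {0}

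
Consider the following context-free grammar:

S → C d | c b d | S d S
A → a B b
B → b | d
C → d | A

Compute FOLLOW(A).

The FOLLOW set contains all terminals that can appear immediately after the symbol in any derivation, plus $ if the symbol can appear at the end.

We compute FOLLOW(A) using the standard algorithm.
FOLLOW(S) starts with {$}.
FIRST(A) = {a}
FIRST(B) = {b, d}
FIRST(C) = {a, d}
FIRST(S) = {a, c, d}
FOLLOW(A) = {d}
FOLLOW(B) = {b}
FOLLOW(C) = {d}
FOLLOW(S) = {$, d}
Therefore, FOLLOW(A) = {d}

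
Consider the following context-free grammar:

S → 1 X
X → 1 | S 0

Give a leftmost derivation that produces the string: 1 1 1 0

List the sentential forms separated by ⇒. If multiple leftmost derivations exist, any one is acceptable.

S ⇒ 1 X ⇒ 1 S 0 ⇒ 1 1 X 0 ⇒ 1 1 1 0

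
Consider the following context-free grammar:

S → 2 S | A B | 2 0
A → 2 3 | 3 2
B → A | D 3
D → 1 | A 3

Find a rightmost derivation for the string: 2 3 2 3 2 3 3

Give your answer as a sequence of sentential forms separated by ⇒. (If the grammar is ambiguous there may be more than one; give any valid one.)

S ⇒ 2 S ⇒ 2 A B ⇒ 2 A D 3 ⇒ 2 A A 3 3 ⇒ 2 A 3 2 3 3 ⇒ 2 3 2 3 2 3 3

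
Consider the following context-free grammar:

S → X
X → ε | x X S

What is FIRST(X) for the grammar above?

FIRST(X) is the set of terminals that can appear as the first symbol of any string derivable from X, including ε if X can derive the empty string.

We compute FIRST(X) using the standard algorithm.
FIRST(S) = {x, ε}
FIRST(X) = {x, ε}
Therefore, FIRST(X) = {x, ε}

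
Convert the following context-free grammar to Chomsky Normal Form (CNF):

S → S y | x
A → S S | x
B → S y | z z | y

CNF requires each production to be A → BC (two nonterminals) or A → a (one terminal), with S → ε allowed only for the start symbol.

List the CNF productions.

TY → y; S → x; A → x; TZ → z; B → y; S → S TY; A → S S; B → S TY; B → TZ TZ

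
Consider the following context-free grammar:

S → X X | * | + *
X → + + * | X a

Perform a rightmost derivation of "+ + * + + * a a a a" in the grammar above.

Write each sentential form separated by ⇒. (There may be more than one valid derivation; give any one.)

S ⇒ X X ⇒ X X a ⇒ X X a a ⇒ X X a a a ⇒ X X a a a a ⇒ X + + * a a a a ⇒ + + * + + * a a a a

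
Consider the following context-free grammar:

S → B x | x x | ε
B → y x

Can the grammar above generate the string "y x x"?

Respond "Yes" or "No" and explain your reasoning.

Yes - a valid derivation exists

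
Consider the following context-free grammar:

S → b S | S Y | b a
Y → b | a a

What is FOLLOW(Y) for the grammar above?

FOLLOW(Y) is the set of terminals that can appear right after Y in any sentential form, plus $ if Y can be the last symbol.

We compute FOLLOW(Y) using the standard algorithm.
FOLLOW(S) starts with {$}.
FIRST(S) = {b}
FIRST(Y) = {a, b}
FOLLOW(S) = {$, a, b}
FOLLOW(Y) = {$, a, b}
Therefore, FOLLOW(Y) = {$, a, b}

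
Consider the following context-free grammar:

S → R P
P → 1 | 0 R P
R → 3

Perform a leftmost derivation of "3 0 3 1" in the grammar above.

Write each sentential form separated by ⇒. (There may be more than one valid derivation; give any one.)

S ⇒ R P ⇒ 3 P ⇒ 3 0 R P ⇒ 3 0 3 P ⇒ 3 0 3 1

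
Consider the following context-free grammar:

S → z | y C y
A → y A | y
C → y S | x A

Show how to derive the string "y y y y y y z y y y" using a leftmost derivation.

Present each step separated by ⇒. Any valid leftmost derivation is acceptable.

S ⇒ y C y ⇒ y y S y ⇒ y y y C y y ⇒ y y y y S y y ⇒ y y y y y C y y y ⇒ y y y y y y S y y y ⇒ y y y y y y z y y y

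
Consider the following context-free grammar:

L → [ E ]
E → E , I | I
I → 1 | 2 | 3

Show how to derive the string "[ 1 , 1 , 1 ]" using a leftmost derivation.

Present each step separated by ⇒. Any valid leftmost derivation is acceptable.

L ⇒ [ E ] ⇒ [ E , I ] ⇒ [ E , I , I ] ⇒ [ I , I , I ] ⇒ [ 1 , I , I ] ⇒ [ 1 , 1 , I ] ⇒ [ 1 , 1 , 1 ]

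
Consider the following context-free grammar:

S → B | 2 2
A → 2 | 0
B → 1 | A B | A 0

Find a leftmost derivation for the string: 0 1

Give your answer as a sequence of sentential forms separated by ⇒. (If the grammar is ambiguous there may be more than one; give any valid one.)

S ⇒ B ⇒ A B ⇒ 0 B ⇒ 0 1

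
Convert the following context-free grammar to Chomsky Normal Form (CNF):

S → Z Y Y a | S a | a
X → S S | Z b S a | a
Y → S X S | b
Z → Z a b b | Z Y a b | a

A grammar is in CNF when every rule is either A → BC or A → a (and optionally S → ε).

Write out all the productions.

TA → a; S → a; TB → b; X → a; Y → b; Z → a; S → Z X0; X0 → Y X1; X1 → Y TA; S → S TA; X → S S; X → Z X2; X2 → TB X3; X3 → S TA; Y → S X4; X4 → X S; Z → Z X5; X5 → TA X6; X6 → TB TB; Z → Z X7; X7 → Y X8; X8 → TA TB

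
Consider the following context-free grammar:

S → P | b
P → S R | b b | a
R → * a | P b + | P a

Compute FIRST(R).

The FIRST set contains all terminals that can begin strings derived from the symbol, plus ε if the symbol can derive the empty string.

We compute FIRST(R) using the standard algorithm.
FIRST(P) = {a, b}
FIRST(R) = {*, a, b}
FIRST(S) = {a, b}
Therefore, FIRST(R) = {*, a, b}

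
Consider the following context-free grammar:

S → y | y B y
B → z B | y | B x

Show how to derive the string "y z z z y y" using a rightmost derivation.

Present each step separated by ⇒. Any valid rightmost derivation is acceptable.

S ⇒ y B y ⇒ y z B y ⇒ y z z B y ⇒ y z z z B y ⇒ y z z z y y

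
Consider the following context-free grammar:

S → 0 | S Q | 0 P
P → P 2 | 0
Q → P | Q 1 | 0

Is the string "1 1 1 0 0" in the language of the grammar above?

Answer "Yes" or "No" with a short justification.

No - no valid derivation exists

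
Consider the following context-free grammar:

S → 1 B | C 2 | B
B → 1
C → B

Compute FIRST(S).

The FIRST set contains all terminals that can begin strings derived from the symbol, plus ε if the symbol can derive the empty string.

We compute FIRST(S) using the standard algorithm.
FIRST(B) = {1}
FIRST(C) = {1}
FIRST(S) = {1}
Therefore, FIRST(S) = {1}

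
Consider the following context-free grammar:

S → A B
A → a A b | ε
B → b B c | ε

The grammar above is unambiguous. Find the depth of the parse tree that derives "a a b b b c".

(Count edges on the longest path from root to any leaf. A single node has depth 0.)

4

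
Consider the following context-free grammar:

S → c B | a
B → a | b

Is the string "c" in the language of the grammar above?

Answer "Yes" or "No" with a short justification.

No - no valid derivation exists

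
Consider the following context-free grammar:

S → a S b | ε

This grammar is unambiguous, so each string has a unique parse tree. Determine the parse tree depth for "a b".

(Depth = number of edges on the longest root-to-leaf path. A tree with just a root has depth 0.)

2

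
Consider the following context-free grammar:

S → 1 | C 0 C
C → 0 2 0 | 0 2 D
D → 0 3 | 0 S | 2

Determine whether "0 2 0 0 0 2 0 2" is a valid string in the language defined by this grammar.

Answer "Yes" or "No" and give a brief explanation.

No - no valid derivation exists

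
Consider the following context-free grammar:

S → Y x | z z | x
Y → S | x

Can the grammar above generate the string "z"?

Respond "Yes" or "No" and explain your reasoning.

No - no valid derivation exists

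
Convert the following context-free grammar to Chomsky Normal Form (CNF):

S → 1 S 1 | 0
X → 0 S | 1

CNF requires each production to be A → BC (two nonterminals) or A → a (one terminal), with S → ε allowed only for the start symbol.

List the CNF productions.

T1 → 1; S → 0; T0 → 0; X → 1; S → T1 X0; X0 → S T1; X → T0 S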